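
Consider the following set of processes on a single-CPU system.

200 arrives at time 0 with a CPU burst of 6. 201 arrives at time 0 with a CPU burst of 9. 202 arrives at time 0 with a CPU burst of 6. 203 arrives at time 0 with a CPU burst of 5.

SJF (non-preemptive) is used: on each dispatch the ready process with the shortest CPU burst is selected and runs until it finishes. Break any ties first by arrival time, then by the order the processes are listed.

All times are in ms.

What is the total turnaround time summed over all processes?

59

Timeline: | 203 0-5 | 200 5-11 | 202 11-17 | 201 17-26 |
Completion: 200=11  201=26  202=17  203=5
Turnaround (C−A): 200=11  201=26  202=17  203=5
Turnaround = completion − arrival: 200=11, 201=26, 202=17, 203=5
Total turnaround = 11 + 26 + 17 + 5 = 59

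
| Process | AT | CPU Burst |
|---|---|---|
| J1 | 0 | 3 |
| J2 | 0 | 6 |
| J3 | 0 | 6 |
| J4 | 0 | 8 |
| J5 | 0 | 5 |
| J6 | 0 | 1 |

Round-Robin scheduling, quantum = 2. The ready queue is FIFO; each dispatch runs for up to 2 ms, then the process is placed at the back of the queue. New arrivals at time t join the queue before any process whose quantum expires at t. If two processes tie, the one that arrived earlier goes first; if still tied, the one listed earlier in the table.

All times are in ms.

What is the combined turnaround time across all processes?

125

Schedule: | J1 0-2 | J2 2-4 | J3 4-6 | J4 6-8 | J5 8-10 | J6 10-11 | J1 11-12 | J2 12-14 | J3 14-16 | J4 16-18 | J5 18-20 | J2 20-22 | J3 22-24 | J4 24-26 | J5 26-27 | J4 27-29 |
Completion: J1=12  J2=22  J3=24  J4=29  J5=27  J6=11
Turnaround = completion − arrival: J1=12, J2=22, J3=24, J4=29, J5=27, J6=11
Total turnaround = 12 + 22 + 24 + 29 + 27 + 11 = 125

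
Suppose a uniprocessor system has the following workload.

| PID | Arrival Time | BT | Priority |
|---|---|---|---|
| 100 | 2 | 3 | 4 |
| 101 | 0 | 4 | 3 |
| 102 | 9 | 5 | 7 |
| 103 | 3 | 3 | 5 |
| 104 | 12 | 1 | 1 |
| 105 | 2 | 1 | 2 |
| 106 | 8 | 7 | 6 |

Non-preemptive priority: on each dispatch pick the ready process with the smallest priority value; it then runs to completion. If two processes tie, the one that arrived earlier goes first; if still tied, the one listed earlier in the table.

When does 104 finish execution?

Schedule: | 101 0-4 | 105 4-5 | 100 5-8 | 103 8-11 | 106 11-18 | 104 18-19 | 102 19-24 |
Completion: 100=8  101=4  102=24  103=11  104=19  105=5  106=18

19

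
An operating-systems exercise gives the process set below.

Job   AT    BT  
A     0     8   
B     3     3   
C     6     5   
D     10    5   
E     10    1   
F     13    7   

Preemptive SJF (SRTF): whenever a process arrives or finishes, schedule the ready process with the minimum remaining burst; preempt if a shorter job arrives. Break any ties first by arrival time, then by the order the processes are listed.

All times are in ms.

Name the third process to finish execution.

E

Schedule: | A 0-3 | B 3-6 | A 6-11 | E 11-12 | C 12-17 | D 17-22 | F 22-29 |
Completion: A=11  B=6  C=17  D=22  E=12  F=29
Finish order: B → A → E → C → D → F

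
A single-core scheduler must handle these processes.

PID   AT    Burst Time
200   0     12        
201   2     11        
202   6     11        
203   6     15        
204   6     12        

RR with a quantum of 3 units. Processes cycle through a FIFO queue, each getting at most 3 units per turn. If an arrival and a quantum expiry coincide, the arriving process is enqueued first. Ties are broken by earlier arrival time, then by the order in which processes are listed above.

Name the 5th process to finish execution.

Timeline: | 200 0-3 | 201 3-6 | 200 6-9 | 202 9-12 | 203 12-15 | 204 15-18 | 201 18-21 | 200 21-24 | 202 24-27 | 203 27-30 | 204 30-33 | 201 33-36 | 200 36-39 | 202 39-42 | 203 42-45 | 204 45-48 | 201 48-50 | 202 50-52 | 203 52-55 | 204 55-58 | 203 58-61 |
Completion: 200=39  201=50  202=52  203=61  204=58
Turnaround (C−A): 200=39  201=48  202=46  203=55  204=52
Finish order: 200 → 201 → 202 → 204 → 203

203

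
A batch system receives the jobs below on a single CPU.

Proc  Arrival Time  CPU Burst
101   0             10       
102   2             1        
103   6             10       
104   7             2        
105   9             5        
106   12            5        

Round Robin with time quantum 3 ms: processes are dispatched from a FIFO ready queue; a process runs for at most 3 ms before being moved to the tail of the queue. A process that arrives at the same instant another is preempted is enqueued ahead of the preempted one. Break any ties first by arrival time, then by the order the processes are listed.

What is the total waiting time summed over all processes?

Timeline: | 101 0-3 | 102 3-4 | 101 4-7 | 103 7-10 | 104 10-12 | 101 12-15 | 105 15-18 | 103 18-21 | 106 21-24 | 101 24-25 | 105 25-27 | 103 27-30 | 106 30-32 | 103 32-33 |
Completion: 101=25  102=4  103=33  104=12  105=27  106=32
Turnaround (C−A): 101=25  102=2  103=27  104=5  105=18  106=20
Waiting = turnaround − burst: 101=15, 102=1, 103=17, 104=3, 105=13, 106=15
Total waiting = 15 + 1 + 17 + 3 + 13 + 15 = 64

64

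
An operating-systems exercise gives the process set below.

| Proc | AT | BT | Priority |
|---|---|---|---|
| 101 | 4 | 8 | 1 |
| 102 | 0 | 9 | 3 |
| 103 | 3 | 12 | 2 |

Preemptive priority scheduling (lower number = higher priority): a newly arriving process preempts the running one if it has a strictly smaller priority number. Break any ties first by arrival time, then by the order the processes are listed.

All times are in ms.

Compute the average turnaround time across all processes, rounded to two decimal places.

19.00

Gantt: | 102 0-3 | 103 3-4 | 101 4-12 | 103 12-23 | 102 23-29 |
Completion: 101=12  102=29  103=23
Turnaround times: 101=8, 102=29, 103=20
Average turnaround = (8+29+20) / 3 = 57/3 = 19.00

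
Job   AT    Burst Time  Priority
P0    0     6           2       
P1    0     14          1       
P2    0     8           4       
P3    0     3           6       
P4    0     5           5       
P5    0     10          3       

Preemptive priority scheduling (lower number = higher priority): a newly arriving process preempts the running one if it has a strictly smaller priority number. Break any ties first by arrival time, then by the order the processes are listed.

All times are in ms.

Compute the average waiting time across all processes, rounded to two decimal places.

24.17

Gantt: | P1 0-14 | P0 14-20 | P5 20-30 | P2 30-38 | P4 38-43 | P3 43-46 |
Completion: P0=20  P1=14  P2=38  P3=46  P4=43  P5=30
Turnaround (C−A): P0=20  P1=14  P2=38  P3=46  P4=43  P5=30
Waiting times: P0=14, P1=0, P2=30, P3=43, P4=38, P5=20
Average waiting = (14+0+30+43+38+20) / 6 = 145/6 = 24.17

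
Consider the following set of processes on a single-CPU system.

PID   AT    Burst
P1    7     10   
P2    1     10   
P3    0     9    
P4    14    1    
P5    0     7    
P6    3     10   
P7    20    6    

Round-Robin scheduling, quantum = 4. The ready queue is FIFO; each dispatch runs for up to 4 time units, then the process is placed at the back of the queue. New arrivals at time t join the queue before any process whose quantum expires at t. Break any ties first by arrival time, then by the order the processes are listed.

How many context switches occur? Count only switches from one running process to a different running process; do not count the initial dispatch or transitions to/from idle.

Schedule: | P3 0-4 | P5 4-8 | P2 8-12 | P6 12-16 | P3 16-20 | P1 20-24 | P5 24-27 | P2 27-31 | P4 31-32 | P6 32-36 | P7 36-40 | P3 40-41 | P1 41-45 | P2 45-47 | P6 47-49 | P7 49-51 | P1 51-53 |
Completion: P1=53  P2=47  P3=41  P4=32  P5=27  P6=49  P7=51
Turnaround (C−A): P1=46  P2=46  P3=41  P4=18  P5=27  P6=46  P7=31

16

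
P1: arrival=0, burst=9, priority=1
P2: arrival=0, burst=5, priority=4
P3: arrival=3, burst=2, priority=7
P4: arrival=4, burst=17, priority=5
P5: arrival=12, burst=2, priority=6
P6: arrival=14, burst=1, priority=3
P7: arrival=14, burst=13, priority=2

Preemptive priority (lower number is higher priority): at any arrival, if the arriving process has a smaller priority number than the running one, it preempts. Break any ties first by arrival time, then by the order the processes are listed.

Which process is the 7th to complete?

P3

Timeline: | P1 0-9 | P2 9-14 | P7 14-27 | P6 27-28 | P4 28-45 | P5 45-47 | P3 47-49 |
Completion: P1=9  P2=14  P3=49  P4=45  P5=47  P6=28  P7=27
Finish order: P1 → P2 → P7 → P6 → P4 → P5 → P3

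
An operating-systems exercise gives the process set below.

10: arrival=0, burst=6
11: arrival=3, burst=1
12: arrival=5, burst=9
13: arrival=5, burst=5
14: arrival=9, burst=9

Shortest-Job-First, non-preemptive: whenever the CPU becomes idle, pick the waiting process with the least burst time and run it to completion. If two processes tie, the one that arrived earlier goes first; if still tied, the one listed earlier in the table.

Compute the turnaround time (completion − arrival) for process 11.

Timeline: | 10 0-6 | 11 6-7 | 13 7-12 | 12 12-21 | 14 21-30 |
Completion: 10=6  11=7  12=21  13=12  14=30
Turnaround (C−A): 10=6  11=4  12=16  13=7  14=21
Turnaround(11) = completion − arrival = 7 − 3 = 4

4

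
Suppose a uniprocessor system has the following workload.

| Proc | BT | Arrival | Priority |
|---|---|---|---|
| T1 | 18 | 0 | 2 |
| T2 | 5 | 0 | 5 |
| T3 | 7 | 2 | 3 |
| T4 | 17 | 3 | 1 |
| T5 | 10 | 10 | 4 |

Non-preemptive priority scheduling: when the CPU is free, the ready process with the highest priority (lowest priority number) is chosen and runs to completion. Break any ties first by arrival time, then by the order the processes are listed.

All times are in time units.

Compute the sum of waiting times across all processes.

Schedule: | T1 0-18 | T4 18-35 | T3 35-42 | T5 42-52 | T2 52-57 |
Completion: T1=18  T2=57  T3=42  T4=35  T5=52
Waiting = turnaround − burst: T1=0, T2=52, T3=33, T4=15, T5=32
Total waiting = 0 + 52 + 33 + 15 + 32 = 132

132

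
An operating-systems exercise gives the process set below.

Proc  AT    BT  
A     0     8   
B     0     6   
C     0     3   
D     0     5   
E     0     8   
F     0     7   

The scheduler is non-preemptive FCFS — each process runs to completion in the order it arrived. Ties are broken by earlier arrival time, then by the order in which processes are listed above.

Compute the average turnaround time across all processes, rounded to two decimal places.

21.33

Schedule: | A 0-8 | B 8-14 | C 14-17 | D 17-22 | E 22-30 | F 30-37 |
Completion: A=8  B=14  C=17  D=22  E=30  F=37
Turnaround times: A=8, B=14, C=17, D=22, E=30, F=37
Average turnaround = (8+14+17+22+30+37) / 6 = 128/6 = 21.33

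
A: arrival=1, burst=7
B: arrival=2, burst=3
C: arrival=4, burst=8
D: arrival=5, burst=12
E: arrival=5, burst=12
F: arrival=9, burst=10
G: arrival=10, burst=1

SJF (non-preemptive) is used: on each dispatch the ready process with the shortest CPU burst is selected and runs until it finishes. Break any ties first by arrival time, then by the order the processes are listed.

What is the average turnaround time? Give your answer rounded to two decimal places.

20.14

Timeline: | idle 0-1 | A 1-8 | B 8-11 | G 11-12 | C 12-20 | F 20-30 | D 30-42 | E 42-54 |
Completion: A=8  B=11  C=20  D=42  E=54  F=30  G=12
Turnaround times: A=7, B=9, C=16, D=37, E=49, F=21, G=2
Average turnaround = (7+9+16+37+49+21+2) / 7 = 141/7 = 20.14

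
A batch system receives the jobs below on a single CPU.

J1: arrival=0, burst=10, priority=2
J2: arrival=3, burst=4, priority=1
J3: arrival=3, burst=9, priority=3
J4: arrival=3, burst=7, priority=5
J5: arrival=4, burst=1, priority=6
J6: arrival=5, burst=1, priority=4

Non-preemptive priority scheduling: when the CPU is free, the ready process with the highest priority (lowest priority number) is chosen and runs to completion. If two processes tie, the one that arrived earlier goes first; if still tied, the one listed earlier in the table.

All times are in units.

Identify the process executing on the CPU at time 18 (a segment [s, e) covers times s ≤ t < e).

Timeline: | J1 0-10 | J2 10-14 | J3 14-23 | J6 23-24 | J4 24-31 | J5 31-32 |
Completion: J1=10  J2=14  J3=23  J4=31  J5=32  J6=24
Turnaround (C−A): J1=10  J2=11  J3=20  J4=28  J5=28  J6=19

J3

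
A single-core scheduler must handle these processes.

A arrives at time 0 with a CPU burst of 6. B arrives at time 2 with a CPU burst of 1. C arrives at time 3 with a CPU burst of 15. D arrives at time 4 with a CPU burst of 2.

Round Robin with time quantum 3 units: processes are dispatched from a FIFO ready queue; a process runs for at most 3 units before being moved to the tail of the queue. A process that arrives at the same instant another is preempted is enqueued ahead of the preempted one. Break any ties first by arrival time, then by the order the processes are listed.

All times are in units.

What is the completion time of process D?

12

Timeline: | A 0-3 | B 3-4 | C 4-7 | A 7-10 | D 10-12 | C 12-24 |
Completion: A=10  B=4  C=24  D=12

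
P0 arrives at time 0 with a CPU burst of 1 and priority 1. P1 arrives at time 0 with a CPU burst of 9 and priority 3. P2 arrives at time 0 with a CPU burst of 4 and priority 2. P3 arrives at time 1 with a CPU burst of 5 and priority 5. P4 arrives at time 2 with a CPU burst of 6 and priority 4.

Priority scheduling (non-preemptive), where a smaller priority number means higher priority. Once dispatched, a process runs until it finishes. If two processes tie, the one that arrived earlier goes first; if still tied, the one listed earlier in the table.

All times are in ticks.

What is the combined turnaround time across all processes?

62

Schedule: | P0 0-1 | P2 1-5 | P1 5-14 | P4 14-20 | P3 20-25 |
Completion: P0=1  P1=14  P2=5  P3=25  P4=20
Turnaround (C−A): P0=1  P1=14  P2=5  P3=24  P4=18
Turnaround = completion − arrival: P0=1, P1=14, P2=5, P3=24, P4=18
Total turnaround = 1 + 14 + 5 + 24 + 18 = 62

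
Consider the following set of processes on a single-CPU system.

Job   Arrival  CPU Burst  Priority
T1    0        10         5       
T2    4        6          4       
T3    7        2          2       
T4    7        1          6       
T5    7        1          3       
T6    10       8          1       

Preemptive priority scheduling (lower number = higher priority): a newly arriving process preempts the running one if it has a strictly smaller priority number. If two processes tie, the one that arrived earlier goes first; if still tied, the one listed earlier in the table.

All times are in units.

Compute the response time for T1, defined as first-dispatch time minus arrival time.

Gantt: | T1 0-4 | T2 4-7 | T3 7-9 | T5 9-10 | T6 10-18 | T2 18-21 | T1 21-27 | T4 27-28 |
Completion: T1=27  T2=21  T3=9  T4=28  T5=10  T6=18
Response(T1) = first start − arrival = 0 − 0 = 0

0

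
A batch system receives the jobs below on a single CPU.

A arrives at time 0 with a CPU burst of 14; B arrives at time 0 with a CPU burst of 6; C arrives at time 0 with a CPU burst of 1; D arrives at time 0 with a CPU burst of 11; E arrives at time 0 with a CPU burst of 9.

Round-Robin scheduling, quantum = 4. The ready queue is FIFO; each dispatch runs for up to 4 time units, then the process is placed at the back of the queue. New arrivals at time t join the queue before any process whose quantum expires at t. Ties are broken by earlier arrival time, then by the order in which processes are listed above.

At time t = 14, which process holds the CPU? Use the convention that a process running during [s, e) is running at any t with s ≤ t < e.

E

Gantt: | A 0-4 | B 4-8 | C 8-9 | D 9-13 | E 13-17 | A 17-21 | B 21-23 | D 23-27 | E 27-31 | A 31-35 | D 35-38 | E 38-39 | A 39-41 |
Completion: A=41  B=23  C=9  D=38  E=39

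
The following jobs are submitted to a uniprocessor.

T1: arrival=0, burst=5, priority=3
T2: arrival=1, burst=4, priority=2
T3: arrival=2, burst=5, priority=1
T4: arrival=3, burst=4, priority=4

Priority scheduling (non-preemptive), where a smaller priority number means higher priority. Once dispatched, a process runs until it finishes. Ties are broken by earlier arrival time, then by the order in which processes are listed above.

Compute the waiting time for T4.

Timeline: | T1 0-5 | T3 5-10 | T2 10-14 | T4 14-18 |
Completion: T1=5  T2=14  T3=10  T4=18
Waiting(T4) = turnaround − burst = 15 − 4 = 11

11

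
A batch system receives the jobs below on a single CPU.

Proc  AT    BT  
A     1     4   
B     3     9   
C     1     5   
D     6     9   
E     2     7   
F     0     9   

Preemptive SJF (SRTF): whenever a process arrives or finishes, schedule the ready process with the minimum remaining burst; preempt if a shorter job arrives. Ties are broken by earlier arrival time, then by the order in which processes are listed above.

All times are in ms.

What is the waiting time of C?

4

Timeline: | F 0-1 | A 1-5 | C 5-10 | E 10-17 | F 17-25 | B 25-34 | D 34-43 |
Completion: A=5  B=34  C=10  D=43  E=17  F=25
Turnaround (C−A): A=4  B=31  C=9  D=37  E=15  F=25
Waiting(C) = turnaround − burst = 9 − 5 = 4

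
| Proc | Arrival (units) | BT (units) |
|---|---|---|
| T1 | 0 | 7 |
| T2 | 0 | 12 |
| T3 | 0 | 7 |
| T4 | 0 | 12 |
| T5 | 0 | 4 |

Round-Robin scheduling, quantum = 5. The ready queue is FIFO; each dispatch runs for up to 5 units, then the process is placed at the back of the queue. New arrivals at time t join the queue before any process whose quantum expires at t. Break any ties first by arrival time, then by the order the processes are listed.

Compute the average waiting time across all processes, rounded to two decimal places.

24.60

Schedule: | T1 0-5 | T2 5-10 | T3 10-15 | T4 15-20 | T5 20-24 | T1 24-26 | T2 26-31 | T3 31-33 | T4 33-38 | T2 38-40 | T4 40-42 |
Completion: T1=26  T2=40  T3=33  T4=42  T5=24
Turnaround (C−A): T1=26  T2=40  T3=33  T4=42  T5=24
Waiting times: T1=19, T2=28, T3=26, T4=30, T5=20
Average waiting = (19+28+26+30+20) / 5 = 123/5 = 24.60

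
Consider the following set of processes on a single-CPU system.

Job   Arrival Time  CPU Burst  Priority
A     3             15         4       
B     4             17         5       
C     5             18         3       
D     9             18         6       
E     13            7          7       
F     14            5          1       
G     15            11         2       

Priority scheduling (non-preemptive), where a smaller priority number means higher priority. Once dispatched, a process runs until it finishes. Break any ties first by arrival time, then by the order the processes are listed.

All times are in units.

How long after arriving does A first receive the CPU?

Schedule: | idle 0-3 | A 3-18 | F 18-23 | G 23-34 | C 34-52 | B 52-69 | D 69-87 | E 87-94 |
Completion: A=18  B=69  C=52  D=87  E=94  F=23  G=34
Turnaround (C−A): A=15  B=65  C=47  D=78  E=81  F=9  G=19
Response(A) = first start − arrival = 3 − 3 = 0

0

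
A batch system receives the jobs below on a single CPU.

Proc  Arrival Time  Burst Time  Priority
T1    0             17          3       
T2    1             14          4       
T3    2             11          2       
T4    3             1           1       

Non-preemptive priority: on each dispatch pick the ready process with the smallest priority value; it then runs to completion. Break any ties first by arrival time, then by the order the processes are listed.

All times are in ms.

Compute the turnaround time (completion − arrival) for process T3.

Schedule: | T1 0-17 | T4 17-18 | T3 18-29 | T2 29-43 |
Completion: T1=17  T2=43  T3=29  T4=18
Turnaround(T3) = completion − arrival = 29 − 2 = 27

27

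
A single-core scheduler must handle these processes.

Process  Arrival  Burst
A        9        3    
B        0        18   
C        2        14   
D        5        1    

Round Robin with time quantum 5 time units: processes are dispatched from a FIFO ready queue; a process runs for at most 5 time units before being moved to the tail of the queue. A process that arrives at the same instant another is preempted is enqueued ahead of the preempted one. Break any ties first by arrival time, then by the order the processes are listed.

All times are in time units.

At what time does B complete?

Timeline: | B 0-5 | C 5-10 | D 10-11 | B 11-16 | A 16-19 | C 19-24 | B 24-29 | C 29-33 | B 33-36 |
Completion: A=19  B=36  C=33  D=11
Turnaround (C−A): A=10  B=36  C=31  D=6

36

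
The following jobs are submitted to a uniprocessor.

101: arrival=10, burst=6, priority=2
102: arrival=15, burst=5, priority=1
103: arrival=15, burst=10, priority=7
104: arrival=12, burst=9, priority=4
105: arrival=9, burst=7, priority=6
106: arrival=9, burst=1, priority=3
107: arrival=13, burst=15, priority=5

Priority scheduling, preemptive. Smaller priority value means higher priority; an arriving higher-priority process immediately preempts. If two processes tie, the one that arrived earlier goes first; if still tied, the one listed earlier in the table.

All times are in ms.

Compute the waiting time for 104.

Timeline: | idle 0-9 | 106 9-10 | 101 10-15 | 102 15-20 | 101 20-21 | 104 21-30 | 107 30-45 | 105 45-52 | 103 52-62 |
Completion: 101=21  102=20  103=62  104=30  105=52  106=10  107=45
Turnaround (C−A): 101=11  102=5  103=47  104=18  105=43  106=1  107=32
Waiting(104) = turnaround − burst = 18 − 9 = 9

9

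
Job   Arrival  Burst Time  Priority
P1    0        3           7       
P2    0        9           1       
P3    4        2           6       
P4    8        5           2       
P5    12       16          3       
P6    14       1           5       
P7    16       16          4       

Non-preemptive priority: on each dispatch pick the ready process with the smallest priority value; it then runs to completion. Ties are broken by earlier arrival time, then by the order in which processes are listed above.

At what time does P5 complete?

30

Timeline: | P2 0-9 | P4 9-14 | P5 14-30 | P7 30-46 | P6 46-47 | P3 47-49 | P1 49-52 |
Completion: P1=52  P2=9  P3=49  P4=14  P5=30  P6=47  P7=46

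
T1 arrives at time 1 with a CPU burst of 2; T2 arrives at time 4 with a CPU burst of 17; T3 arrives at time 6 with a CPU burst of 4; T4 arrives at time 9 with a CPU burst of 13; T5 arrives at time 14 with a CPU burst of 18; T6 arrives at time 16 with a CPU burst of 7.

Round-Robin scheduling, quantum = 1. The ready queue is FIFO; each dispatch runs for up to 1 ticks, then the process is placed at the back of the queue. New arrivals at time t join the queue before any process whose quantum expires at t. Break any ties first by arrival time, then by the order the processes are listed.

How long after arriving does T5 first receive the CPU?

Schedule: | idle 0-1 | T1 1-3 | idle 3-4 | T2 4-6 | T3 6-7 | T2 7-8 | T3 8-9 | T2 9-10 | T4 10-11 | T3 11-12 | T2 12-13 | T4 13-14 | T3 14-15 | T2 15-16 | T5 16-17 | T4 17-18 | T6 18-19 | T2 19-20 | T5 20-21 | T4 21-22 | T6 22-23 | T2 23-24 | T5 24-25 | T4 25-26 | T6 26-27 | T2 27-28 | T5 28-29 | T4 29-30 | T6 30-31 | T2 31-32 | T5 32-33 | T4 33-34 | T6 34-35 | T2 35-36 | T5 36-37 | T4 37-38 | T6 38-39 | T2 39-40 | T5 40-41 | T4 41-42 | T6 42-43 | T2 43-44 | T5 44-45 | T4 45-46 | T2 46-47 | T5 47-48 | T4 48-49 | T2 49-50 | T5 50-51 | T4 51-52 | T2 52-53 | T5 53-54 | T4 54-55 | T2 55-56 | T5 56-63 |
Completion: T1=3  T2=56  T3=15  T4=55  T5=63  T6=43
Turnaround (C−A): T1=2  T2=52  T3=9  T4=46  T5=49  T6=27
Response(T5) = first start − arrival = 16 − 14 = 2

2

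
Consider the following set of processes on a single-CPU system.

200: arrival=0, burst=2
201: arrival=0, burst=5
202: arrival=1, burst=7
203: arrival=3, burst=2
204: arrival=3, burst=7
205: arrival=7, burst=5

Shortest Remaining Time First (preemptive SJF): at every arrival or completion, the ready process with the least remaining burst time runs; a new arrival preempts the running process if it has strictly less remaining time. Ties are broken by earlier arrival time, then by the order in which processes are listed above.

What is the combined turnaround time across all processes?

65

Schedule: | 200 0-2 | 201 2-3 | 203 3-5 | 201 5-9 | 205 9-14 | 202 14-21 | 204 21-28 |
Completion: 200=2  201=9  202=21  203=5  204=28  205=14
Turnaround (C−A): 200=2  201=9  202=20  203=2  204=25  205=7
Turnaround = completion − arrival: 200=2, 201=9, 202=20, 203=2, 204=25, 205=7
Total turnaround = 2 + 9 + 20 + 2 + 25 + 7 = 65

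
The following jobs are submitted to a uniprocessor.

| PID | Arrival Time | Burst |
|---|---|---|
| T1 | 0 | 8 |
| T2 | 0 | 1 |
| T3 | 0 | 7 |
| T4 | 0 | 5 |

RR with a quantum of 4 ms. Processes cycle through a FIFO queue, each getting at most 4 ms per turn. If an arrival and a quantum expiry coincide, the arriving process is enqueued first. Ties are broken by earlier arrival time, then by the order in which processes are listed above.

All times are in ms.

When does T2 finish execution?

5

Timeline: | T1 0-4 | T2 4-5 | T3 5-9 | T4 9-13 | T1 13-17 | T3 17-20 | T4 20-21 |
Completion: T1=17  T2=5  T3=20  T4=21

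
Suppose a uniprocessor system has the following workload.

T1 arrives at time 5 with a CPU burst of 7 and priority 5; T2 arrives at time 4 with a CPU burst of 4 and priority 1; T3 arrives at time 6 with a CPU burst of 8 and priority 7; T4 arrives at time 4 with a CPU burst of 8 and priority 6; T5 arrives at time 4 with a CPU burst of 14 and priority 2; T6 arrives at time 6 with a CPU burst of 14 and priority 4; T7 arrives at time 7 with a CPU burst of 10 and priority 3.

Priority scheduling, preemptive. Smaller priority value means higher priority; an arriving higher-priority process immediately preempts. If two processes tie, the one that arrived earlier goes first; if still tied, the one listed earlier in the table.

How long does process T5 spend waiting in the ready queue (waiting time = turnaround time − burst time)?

Schedule: | idle 0-4 | T2 4-8 | T5 8-22 | T7 22-32 | T6 32-46 | T1 46-53 | T4 53-61 | T3 61-69 |
Completion: T1=53  T2=8  T3=69  T4=61  T5=22  T6=46  T7=32
Turnaround (C−A): T1=48  T2=4  T3=63  T4=57  T5=18  T6=40  T7=25
Waiting(T5) = turnaround − burst = 18 − 14 = 4

4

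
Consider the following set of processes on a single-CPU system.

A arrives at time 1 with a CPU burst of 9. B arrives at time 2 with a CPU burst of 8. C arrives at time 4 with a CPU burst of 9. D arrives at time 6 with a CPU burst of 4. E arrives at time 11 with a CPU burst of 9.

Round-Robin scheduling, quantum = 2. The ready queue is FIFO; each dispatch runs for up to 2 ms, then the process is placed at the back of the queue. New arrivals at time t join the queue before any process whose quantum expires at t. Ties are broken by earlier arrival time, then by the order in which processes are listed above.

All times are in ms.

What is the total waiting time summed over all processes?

100

Schedule: | idle 0-1 | A 1-3 | B 3-5 | A 5-7 | C 7-9 | B 9-11 | D 11-13 | A 13-15 | C 15-17 | E 17-19 | B 19-21 | D 21-23 | A 23-25 | C 25-27 | E 27-29 | B 29-31 | A 31-32 | C 32-34 | E 34-36 | C 36-37 | E 37-40 |
Completion: A=32  B=31  C=37  D=23  E=40
Turnaround (C−A): A=31  B=29  C=33  D=17  E=29
Waiting = turnaround − burst: A=22, B=21, C=24, D=13, E=20
Total waiting = 22 + 21 + 24 + 13 + 20 = 100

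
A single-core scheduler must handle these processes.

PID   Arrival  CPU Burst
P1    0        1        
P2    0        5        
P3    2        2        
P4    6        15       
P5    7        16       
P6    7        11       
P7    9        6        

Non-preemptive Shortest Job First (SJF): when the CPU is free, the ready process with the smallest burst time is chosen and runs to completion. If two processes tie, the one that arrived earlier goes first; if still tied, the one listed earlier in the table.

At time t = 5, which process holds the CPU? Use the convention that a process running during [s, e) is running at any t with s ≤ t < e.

P2

Timeline: | P1 0-1 | P2 1-6 | P3 6-8 | P6 8-19 | P7 19-25 | P4 25-40 | P5 40-56 |
Completion: P1=1  P2=6  P3=8  P4=40  P5=56  P6=19  P7=25
Turnaround (C−A): P1=1  P2=6  P3=6  P4=34  P5=49  P6=12  P7=16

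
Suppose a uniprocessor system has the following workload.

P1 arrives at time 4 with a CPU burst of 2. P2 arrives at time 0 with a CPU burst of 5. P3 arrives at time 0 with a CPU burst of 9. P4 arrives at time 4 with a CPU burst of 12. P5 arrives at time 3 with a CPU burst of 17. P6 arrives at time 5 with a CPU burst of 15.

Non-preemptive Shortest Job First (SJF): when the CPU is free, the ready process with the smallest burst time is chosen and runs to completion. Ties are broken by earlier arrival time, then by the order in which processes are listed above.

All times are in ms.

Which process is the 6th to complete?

P5

Gantt: | P2 0-5 | P1 5-7 | P3 7-16 | P4 16-28 | P6 28-43 | P5 43-60 |
Completion: P1=7  P2=5  P3=16  P4=28  P5=60  P6=43
Turnaround (C−A): P1=3  P2=5  P3=16  P4=24  P5=57  P6=38
Finish order: P2 → P1 → P3 → P4 → P6 → P5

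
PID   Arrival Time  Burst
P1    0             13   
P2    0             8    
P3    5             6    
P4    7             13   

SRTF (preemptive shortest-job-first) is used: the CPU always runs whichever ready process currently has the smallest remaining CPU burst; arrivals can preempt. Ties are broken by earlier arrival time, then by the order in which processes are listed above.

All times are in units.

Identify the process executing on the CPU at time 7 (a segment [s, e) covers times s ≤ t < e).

Schedule: | P2 0-8 | P3 8-14 | P1 14-27 | P4 27-40 |
Completion: P1=27  P2=8  P3=14  P4=40
Turnaround (C−A): P1=27  P2=8  P3=9  P4=33

P2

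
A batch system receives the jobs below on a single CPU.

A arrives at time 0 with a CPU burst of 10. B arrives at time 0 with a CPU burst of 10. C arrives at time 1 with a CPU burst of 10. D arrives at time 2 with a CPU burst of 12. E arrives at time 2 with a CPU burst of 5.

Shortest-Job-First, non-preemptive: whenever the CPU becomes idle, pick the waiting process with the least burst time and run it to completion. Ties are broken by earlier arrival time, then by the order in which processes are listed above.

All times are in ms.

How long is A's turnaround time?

Timeline: | A 0-10 | E 10-15 | B 15-25 | C 25-35 | D 35-47 |
Completion: A=10  B=25  C=35  D=47  E=15
Turnaround(A) = completion − arrival = 10 − 0 = 10

10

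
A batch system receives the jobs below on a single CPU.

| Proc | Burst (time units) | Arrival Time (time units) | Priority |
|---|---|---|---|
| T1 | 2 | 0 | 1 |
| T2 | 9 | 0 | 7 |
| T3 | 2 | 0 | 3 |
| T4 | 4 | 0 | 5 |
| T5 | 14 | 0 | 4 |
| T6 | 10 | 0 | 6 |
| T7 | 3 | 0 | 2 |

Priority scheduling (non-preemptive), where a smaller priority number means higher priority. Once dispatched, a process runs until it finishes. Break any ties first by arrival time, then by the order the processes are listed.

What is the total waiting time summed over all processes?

95

Timeline: | T1 0-2 | T7 2-5 | T3 5-7 | T5 7-21 | T4 21-25 | T6 25-35 | T2 35-44 |
Completion: T1=2  T2=44  T3=7  T4=25  T5=21  T6=35  T7=5
Turnaround (C−A): T1=2  T2=44  T3=7  T4=25  T5=21  T6=35  T7=5
Waiting = turnaround − burst: T1=0, T2=35, T3=5, T4=21, T5=7, T6=25, T7=2
Total waiting = 0 + 35 + 5 + 21 + 7 + 25 + 2 = 95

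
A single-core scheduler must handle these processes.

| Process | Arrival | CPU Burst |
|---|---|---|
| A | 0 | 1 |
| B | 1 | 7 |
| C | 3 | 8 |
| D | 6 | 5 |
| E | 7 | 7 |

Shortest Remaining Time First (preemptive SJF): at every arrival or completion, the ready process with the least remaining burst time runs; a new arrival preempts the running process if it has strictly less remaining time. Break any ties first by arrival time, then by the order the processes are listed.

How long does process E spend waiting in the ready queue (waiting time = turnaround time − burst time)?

6

Timeline: | A 0-1 | B 1-8 | D 8-13 | E 13-20 | C 20-28 |
Completion: A=1  B=8  C=28  D=13  E=20
Turnaround (C−A): A=1  B=7  C=25  D=7  E=13
Waiting(E) = turnaround − burst = 13 − 7 = 6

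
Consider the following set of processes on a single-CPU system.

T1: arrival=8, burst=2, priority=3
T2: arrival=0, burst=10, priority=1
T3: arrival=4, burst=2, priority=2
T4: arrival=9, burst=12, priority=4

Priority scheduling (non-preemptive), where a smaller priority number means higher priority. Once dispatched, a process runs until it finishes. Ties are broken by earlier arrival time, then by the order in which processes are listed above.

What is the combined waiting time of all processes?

15

Timeline: | T2 0-10 | T3 10-12 | T1 12-14 | T4 14-26 |
Completion: T1=14  T2=10  T3=12  T4=26
Turnaround (C−A): T1=6  T2=10  T3=8  T4=17
Waiting = turnaround − burst: T1=4, T2=0, T3=6, T4=5
Total waiting = 4 + 0 + 6 + 5 = 15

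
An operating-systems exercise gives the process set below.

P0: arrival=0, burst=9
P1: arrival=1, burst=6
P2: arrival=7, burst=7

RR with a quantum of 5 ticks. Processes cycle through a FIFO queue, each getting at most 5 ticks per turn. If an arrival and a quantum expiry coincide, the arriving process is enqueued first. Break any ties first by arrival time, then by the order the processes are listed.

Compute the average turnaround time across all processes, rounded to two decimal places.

Timeline: | P0 0-5 | P1 5-10 | P0 10-14 | P2 14-19 | P1 19-20 | P2 20-22 |
Completion: P0=14  P1=20  P2=22
Turnaround (C−A): P0=14  P1=19  P2=15
Turnaround times: P0=14, P1=19, P2=15
Average turnaround = (14+19+15) / 3 = 48/3 = 16.00

16.00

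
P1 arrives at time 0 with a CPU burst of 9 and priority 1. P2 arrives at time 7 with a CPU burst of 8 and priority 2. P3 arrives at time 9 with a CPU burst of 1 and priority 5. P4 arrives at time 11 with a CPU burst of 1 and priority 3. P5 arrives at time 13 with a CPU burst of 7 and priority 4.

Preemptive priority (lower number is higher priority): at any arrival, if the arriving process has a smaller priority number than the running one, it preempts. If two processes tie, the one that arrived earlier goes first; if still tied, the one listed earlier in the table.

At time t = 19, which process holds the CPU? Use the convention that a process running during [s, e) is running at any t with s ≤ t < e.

P5

Schedule: | P1 0-9 | P2 9-17 | P4 17-18 | P5 18-25 | P3 25-26 |
Completion: P1=9  P2=17  P3=26  P4=18  P5=25
Turnaround (C−A): P1=9  P2=10  P3=17  P4=7  P5=12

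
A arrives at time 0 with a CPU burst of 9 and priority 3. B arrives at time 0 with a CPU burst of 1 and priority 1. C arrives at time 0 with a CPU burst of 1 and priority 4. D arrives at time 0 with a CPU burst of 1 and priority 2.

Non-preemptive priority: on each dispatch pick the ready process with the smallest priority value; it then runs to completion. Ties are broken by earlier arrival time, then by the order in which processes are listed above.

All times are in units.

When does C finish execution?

12

Gantt: | B 0-1 | D 1-2 | A 2-11 | C 11-12 |
Completion: A=11  B=1  C=12  D=2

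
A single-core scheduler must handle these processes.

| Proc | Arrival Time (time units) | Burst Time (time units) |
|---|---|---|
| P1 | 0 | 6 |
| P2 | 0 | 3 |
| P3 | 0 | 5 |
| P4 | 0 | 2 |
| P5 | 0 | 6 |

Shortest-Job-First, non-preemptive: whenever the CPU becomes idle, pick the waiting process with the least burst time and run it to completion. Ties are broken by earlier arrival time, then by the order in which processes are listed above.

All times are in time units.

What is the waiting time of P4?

Timeline: | P4 0-2 | P2 2-5 | P3 5-10 | P1 10-16 | P5 16-22 |
Completion: P1=16  P2=5  P3=10  P4=2  P5=22
Turnaround (C−A): P1=16  P2=5  P3=10  P4=2  P5=22
Waiting(P4) = turnaround − burst = 2 − 2 = 0

0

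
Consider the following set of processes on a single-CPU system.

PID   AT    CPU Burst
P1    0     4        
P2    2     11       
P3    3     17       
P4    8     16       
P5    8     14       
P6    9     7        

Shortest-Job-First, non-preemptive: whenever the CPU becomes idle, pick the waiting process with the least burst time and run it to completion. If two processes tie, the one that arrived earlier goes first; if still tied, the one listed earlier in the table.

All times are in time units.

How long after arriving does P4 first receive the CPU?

Schedule: | P1 0-4 | P2 4-15 | P6 15-22 | P5 22-36 | P4 36-52 | P3 52-69 |
Completion: P1=4  P2=15  P3=69  P4=52  P5=36  P6=22
Turnaround (C−A): P1=4  P2=13  P3=66  P4=44  P5=28  P6=13
Response(P4) = first start − arrival = 36 − 8 = 28

28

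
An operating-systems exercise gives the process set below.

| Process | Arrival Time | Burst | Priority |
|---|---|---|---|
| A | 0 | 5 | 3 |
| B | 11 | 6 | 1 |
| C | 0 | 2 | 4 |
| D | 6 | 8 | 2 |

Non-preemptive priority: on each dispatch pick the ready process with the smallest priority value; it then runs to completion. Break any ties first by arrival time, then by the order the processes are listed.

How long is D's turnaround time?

Schedule: | A 0-5 | C 5-7 | D 7-15 | B 15-21 |
Completion: A=5  B=21  C=7  D=15
Turnaround (C−A): A=5  B=10  C=7  D=9
Turnaround(D) = completion − arrival = 15 − 6 = 9

9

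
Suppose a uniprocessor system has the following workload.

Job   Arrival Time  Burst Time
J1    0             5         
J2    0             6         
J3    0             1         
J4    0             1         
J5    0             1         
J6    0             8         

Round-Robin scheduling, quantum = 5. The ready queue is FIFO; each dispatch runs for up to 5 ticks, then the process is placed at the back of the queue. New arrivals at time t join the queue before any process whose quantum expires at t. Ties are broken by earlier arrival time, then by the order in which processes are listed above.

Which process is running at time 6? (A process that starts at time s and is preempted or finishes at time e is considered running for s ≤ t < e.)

J2

Timeline: | J1 0-5 | J2 5-10 | J3 10-11 | J4 11-12 | J5 12-13 | J6 13-18 | J2 18-19 | J6 19-22 |
Completion: J1=5  J2=19  J3=11  J4=12  J5=13  J6=22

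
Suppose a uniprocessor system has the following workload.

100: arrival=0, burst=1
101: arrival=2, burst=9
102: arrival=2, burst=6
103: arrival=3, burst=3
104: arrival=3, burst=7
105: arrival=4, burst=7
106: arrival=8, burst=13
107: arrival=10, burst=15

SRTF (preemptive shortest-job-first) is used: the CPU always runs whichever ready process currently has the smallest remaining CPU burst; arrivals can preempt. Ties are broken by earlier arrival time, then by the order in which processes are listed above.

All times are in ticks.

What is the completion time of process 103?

Schedule: | 100 0-1 | idle 1-2 | 102 2-3 | 103 3-6 | 102 6-11 | 104 11-18 | 105 18-25 | 101 25-34 | 106 34-47 | 107 47-62 |
Completion: 100=1  101=34  102=11  103=6  104=18  105=25  106=47  107=62

6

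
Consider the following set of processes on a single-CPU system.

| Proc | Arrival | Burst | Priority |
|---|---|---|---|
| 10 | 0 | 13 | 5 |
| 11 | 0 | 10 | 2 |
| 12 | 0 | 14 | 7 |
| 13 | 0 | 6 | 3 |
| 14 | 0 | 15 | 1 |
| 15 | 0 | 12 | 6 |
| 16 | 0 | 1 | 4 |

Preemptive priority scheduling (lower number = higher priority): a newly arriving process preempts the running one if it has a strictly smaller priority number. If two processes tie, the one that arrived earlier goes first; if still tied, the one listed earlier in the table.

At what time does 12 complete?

Timeline: | 14 0-15 | 11 15-25 | 13 25-31 | 16 31-32 | 10 32-45 | 15 45-57 | 12 57-71 |
Completion: 10=45  11=25  12=71  13=31  14=15  15=57  16=32

71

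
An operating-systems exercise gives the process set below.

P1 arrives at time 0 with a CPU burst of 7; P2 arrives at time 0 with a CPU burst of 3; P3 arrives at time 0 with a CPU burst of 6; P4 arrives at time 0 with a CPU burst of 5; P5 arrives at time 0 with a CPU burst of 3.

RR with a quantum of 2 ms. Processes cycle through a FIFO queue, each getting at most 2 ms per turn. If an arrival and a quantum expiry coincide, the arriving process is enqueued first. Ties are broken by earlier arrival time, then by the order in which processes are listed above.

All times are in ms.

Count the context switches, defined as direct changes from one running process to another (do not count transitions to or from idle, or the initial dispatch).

13

Gantt: | P1 0-2 | P2 2-4 | P3 4-6 | P4 6-8 | P5 8-10 | P1 10-12 | P2 12-13 | P3 13-15 | P4 15-17 | P5 17-18 | P1 18-20 | P3 20-22 | P4 22-23 | P1 23-24 |
Completion: P1=24  P2=13  P3=22  P4=23  P5=18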